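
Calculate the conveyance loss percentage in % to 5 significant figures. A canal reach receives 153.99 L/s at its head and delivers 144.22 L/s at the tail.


Approach: apply the conveyance loss ratio, loss% = ((Q_head - Q_tail)/Q_head)*100.
loss = ((153.99 - 144.22)/153.99)*100 = 6.3446 %
Therefore the conveyance loss percentage = 6.3446 %.


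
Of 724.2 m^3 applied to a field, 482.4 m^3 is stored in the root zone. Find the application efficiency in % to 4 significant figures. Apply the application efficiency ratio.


Approach: apply the application efficiency ratio, Ea = (stored/applied)*100.
Ea = (482.4/724.2)*100 = 66.61 %
Therefore the application efficiency = 66.61 %.


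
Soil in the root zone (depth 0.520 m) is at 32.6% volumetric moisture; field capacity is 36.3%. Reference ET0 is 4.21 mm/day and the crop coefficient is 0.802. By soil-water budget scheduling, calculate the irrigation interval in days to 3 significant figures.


Approach: apply soil-water budget scheduling, SMD = (FC-theta)/100*depth*1000; ETc = ET0*Kc; interval = SMD/ETc.
Step 1 — soil moisture deficit:
  SMD = (36.3 - 32.6)/100 * 0.520 * 1000 = 19.240 mm
Step 2 — daily crop ET (ETc = ET0*Kc):
  ETc = 4.21 * 0.802 = 3.3764 mm/day
Step 3 — irrigation interval (SMD/ETc):
  interval = 19.240 / 3.3764 = 5.70 days
Therefore the irrigation interval = 5.70 days.


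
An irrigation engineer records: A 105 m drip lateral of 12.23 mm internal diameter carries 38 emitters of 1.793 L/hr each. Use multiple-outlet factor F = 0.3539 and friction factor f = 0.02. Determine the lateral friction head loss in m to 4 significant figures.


Approach: apply Darcy-Weisbach with the multiple-outlet F-factor, Q = n*q/(3600*1000) m^3/s; v = Q/A; hf = F*f*(L/D)*(v^2/(2g)).
Q = 38*1.793/(3600*1000) = 1.89261e-05 m^3/s
A = pi*(12.23e-3/2)^2 = 1.17474e-04 m^2, so v = Q/A = 0.161109 m/s
hf = 0.3539*0.02*(105/0.01223)*(0.161109^2/(2*9.81)) = 0.08039 m
Therefore the lateral friction head loss = 0.08039 m.


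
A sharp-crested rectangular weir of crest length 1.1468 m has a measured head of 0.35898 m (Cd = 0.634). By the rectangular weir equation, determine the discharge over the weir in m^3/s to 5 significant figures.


Approach: apply the rectangular weir equation, Q = (2/3)*Cd*L*sqrt(2g)*H^1.5.
Q = (2/3)*0.634*1.1468*sqrt(2*9.81)*0.35898^1.5 = 0.46179 m^3/s
Therefore the discharge over the weir = 0.46179 m^3/s.


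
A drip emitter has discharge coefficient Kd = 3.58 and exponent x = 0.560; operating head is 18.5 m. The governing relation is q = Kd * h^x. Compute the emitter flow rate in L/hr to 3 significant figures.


q = 3.58 * 18.5^0.560 = 18.3 L/hr
Therefore the emitter flow rate = 18.3 L/hr.


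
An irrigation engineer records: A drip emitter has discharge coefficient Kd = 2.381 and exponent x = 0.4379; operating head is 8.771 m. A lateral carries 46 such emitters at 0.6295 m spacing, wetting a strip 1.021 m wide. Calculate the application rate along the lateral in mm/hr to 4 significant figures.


Approach: apply the emitter equation with a lateral mass balance, q = Kd*h^x; Q = n*q; rate = Q/(n*spacing*width).
Step 1 — single emitter flow (q = Kd*h^x):
  q = 2.381 * 8.771^0.4379 = 6.16198 L/hr
Step 2 — total lateral flow: Q = 46 * 6.16198 = 283.451 L/hr
Step 3 — wetted area: A = 46 * 0.6295 * 1.021 = 29.5651 m^2
Step 4 — application rate: Q/A = 283.451/29.5651 = 9.587 mm/hr
Therefore the application rate along the lateral = 9.587 mm/hr.


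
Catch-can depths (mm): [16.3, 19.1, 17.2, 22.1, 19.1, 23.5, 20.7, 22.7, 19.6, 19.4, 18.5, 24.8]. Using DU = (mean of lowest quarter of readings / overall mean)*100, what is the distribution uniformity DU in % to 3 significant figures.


sorted lowest 3 of 12: [16.3, 17.2, 18.5] -> mean = 17.333 mm
overall mean = 20.250 mm
DU = (17.333/20.250)*100 = 85.6 %
Therefore the distribution uniformity DU = 85.6 %.


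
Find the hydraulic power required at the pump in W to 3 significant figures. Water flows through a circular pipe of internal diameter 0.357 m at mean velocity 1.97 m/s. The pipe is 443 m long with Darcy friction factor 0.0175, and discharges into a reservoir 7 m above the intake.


Approach: apply continuity + Darcy-Weisbach + hydraulic power, Q = A*v; hf = f*(L/D)*(v^2/(2g)); H = static + hf; P = rho*g*Q*H.
Step 1 — flow rate (continuity, Q = A*v):
  A = pi*(0.357/2)^2 = 0.10010 m^2
  Q = 0.10010 * 1.97 = 0.19719 m^3/s
Step 2 — friction head loss (Darcy-Weisbach):
  hf = 0.0175 * (443/0.357) * (1.97^2 / (2*9.81))
  hf = 4.2954 m
Step 3 — total head: H = 7 + 4.2954 = 11.295 m
Step 4 — hydraulic power (P = rho*g*Q*H):
  P = 1000 * 9.81 * 0.19719 * 11.295 = 21900 W
Therefore the hydraulic power required at the pump = 21900 W.


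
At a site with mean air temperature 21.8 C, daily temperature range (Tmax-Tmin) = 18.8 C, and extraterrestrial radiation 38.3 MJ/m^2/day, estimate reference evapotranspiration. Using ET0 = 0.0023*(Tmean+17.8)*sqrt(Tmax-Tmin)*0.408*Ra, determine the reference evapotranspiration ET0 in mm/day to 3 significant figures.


ET0 = 0.0023*(21.8+17.8)*sqrt(18.8)*0.408*38.3 = 6.17 mm/day
Therefore the reference evapotranspiration ET0 = 6.17 mm/day.


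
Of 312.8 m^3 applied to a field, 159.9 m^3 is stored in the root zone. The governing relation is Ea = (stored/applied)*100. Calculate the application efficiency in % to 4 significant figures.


Ea = (159.9/312.8)*100 = 51.12 %
Therefore the application efficiency = 51.12 %.


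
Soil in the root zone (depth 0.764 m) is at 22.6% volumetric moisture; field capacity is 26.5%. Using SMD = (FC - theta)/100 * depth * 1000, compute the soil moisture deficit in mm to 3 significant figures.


SMD = (26.5 - 22.6)/100 * 0.764 * 1000 = 29.8 mm
Therefore the soil moisture deficit = 29.8 mm.


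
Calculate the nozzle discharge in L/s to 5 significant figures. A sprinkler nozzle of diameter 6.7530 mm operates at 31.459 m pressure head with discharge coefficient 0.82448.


Approach: apply the orifice equation, Q = Cd*A*sqrt(2*g*h), A = pi*(d/2)^2.
A = pi*(6.7530e-3/2)^2 = 3.581652e-05 m^2
Q = 0.82448 * 3.581652e-05 * sqrt(2*9.81*31.459) * 1000 = 0.73364 L/s
Therefore the nozzle discharge = 0.73364 L/s.


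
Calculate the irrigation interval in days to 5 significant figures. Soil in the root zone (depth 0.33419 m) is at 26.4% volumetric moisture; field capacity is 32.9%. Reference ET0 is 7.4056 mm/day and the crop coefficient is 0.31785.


Approach: apply soil-water budget scheduling, SMD = (FC-theta)/100*depth*1000; ETc = ET0*Kc; interval = SMD/ETc.
Step 1 — soil moisture deficit:
  SMD = (32.9 - 26.4)/100 * 0.33419 * 1000 = 21.72235 mm
Step 2 — daily crop ET (ETc = ET0*Kc):
  ETc = 7.4056 * 0.31785 = 2.353870 mm/day
Step 3 — irrigation interval (SMD/ETc):
  interval = 21.72235 / 2.353870 = 9.2284 days
Therefore the irrigation interval = 9.2284 days.


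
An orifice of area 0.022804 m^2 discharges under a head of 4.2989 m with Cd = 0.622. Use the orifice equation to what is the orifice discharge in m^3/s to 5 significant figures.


Approach: apply the orifice equation, Q = Cd*A*sqrt(2*g*h).
Q = 0.622 * 0.022804 * sqrt(2*9.81*4.2989) = 0.13027 m^3/s
Therefore the orifice discharge = 0.13027 m^3/s.


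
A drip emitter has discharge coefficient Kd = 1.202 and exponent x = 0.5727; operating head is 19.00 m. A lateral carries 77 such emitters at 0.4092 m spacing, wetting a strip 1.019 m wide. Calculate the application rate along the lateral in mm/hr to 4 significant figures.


Approach: apply the emitter equation with a lateral mass balance, q = Kd*h^x; Q = n*q; rate = Q/(n*spacing*width).
Step 1 — single emitter flow (q = Kd*h^x):
  q = 1.202 * 19.00^0.5727 = 6.49003 L/hr
Step 2 — total lateral flow: Q = 77 * 6.49003 = 499.732 L/hr
Step 3 — wetted area: A = 77 * 0.4092 * 1.019 = 32.1071 m^2
Step 4 — application rate: Q/A = 499.732/32.1071 = 15.56 mm/hr
Therefore the application rate along the lateral = 15.56 mm/hr.


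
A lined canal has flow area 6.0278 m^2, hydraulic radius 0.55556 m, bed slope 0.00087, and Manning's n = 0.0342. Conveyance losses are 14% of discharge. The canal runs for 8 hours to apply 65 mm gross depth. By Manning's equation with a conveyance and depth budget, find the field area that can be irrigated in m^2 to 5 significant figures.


Approach: apply Manning's equation with a conveyance and depth budget, Q = (1/n)*A*R^(2/3)*S^(1/2); Q_field = Q*(1-loss); Area = Q_field*t/(d/1000).
Step 1 — canal discharge (Manning's equation):
  Q = (1/0.0342) * 6.0278 * 0.55556^(2/3) * 0.00087^(1/2) = 3.513282 m^3/s
Step 2 — delivered flow: Q_field = 3.513282*(1 - 14/100) = 3.021422 m^3/s
Step 3 — volume delivered: V = 3.021422 * 8*3600 = 87016.97 m^3
Step 4 — area served: A = V / (depth/1000) = 87016.97 / 0.065 = 1338700 m^2
Therefore the field area that can be irrigated = 1338700 m^2.


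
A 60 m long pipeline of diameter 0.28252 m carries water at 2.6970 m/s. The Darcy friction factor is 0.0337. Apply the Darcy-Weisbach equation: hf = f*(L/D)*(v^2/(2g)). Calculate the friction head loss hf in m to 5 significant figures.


hf = 0.0337 * (60/0.28252) * (2.6970^2 / (2*9.81))
hf = 2.6534 m
Therefore the friction head loss hf = 2.6534 m.


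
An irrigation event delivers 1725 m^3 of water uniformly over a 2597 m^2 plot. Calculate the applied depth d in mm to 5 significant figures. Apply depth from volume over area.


Approach: apply depth from volume over area, d = (V/A)*1000.
d = (1725 / 2597) * 1000 = 664.23 mm
Therefore the applied depth d = 664.23 mm.


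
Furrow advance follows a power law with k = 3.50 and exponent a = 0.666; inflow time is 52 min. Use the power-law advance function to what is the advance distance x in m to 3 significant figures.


Approach: apply the power-law advance function, x = k*t^a.
x = 3.50 * 52^0.666 = 48.6 m
Therefore the advance distance x = 48.6 m.


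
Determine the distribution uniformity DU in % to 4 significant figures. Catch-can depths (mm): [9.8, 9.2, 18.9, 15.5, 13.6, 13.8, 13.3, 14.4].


Approach: apply the low-quarter distribution uniformity, DU = (mean of lowest quarter of readings / overall mean)*100.
sorted lowest 2 of 8: [9.2, 9.8] -> mean = 9.50000 mm
overall mean = 13.5625 mm
DU = (9.50000/13.5625)*100 = 70.05 %
Therefore the distribution uniformity DU = 70.05 %.


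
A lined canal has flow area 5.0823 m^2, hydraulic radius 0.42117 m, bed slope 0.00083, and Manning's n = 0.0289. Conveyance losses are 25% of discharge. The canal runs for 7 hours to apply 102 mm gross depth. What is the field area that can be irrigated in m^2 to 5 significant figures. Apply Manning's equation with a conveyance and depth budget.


Approach: apply Manning's equation with a conveyance and depth budget, Q = (1/n)*A*R^(2/3)*S^(1/2); Q_field = Q*(1-loss); Area = Q_field*t/(d/1000).
Step 1 — canal discharge (Manning's equation):
  Q = (1/0.0289) * 5.0823 * 0.42117^(2/3) * 0.00083^(1/2) = 2.846687 m^3/s
Step 2 — delivered flow: Q_field = 2.846687*(1 - 25/100) = 2.135016 m^3/s
Step 3 — volume delivered: V = 2.135016 * 7*3600 = 53802.39 m^3
Step 4 — area served: A = V / (depth/1000) = 53802.39 / 0.102 = 527470 m^2
Therefore the field area that can be irrigated = 527470 m^2.


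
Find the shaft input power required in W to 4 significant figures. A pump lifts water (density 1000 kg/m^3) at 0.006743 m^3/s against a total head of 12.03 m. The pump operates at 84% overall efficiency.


Approach: apply hydraulic power then efficiency conversion, P = rho*g*Q*H; P_in = P/eta.
Step 1 — hydraulic power (P = rho*g*Q*H):
  P = 1000 * 9.81 * 0.006743 * 12.03 = 795.770 W
Step 2 — input power: P_in = P/eta = 795.770 / 0.84 = 947.3 W
Therefore the shaft input power required = 947.3 W.


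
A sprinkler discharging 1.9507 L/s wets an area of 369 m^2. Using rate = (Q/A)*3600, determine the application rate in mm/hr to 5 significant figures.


rate = (1.9507 / 369) * 3600 = 19.031 mm/hr
Therefore the application rate = 19.031 mm/hr.


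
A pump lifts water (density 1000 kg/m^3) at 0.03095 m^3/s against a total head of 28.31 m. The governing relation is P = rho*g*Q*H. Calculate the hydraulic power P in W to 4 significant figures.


P = 1000 * 9.81 * 0.03095 * 28.31 = 8595 W
Therefore the hydraulic power P = 8595 W.


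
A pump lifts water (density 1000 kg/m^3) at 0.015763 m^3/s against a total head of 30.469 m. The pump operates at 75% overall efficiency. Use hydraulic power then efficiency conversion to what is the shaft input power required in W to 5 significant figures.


Approach: apply hydraulic power then efficiency conversion, P = rho*g*Q*H; P_in = P/eta.
Step 1 — hydraulic power (P = rho*g*Q*H):
  P = 1000 * 9.81 * 0.015763 * 30.469 = 4711.575 W
Step 2 — input power: P_in = P/eta = 4711.575 / 0.75 = 6282.1 W
Therefore the shaft input power required = 6282.1 W.


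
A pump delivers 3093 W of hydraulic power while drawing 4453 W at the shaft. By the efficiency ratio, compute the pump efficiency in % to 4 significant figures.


Approach: apply the efficiency ratio, eta = (P_out/P_in)*100.
eta = (3093 / 4453) * 100 = 69.46 %
Therefore the pump efficiency = 69.46 %.


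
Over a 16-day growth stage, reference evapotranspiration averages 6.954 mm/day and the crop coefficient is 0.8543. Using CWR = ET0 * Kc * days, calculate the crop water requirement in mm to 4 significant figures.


CWR = 6.954 * 0.8543 * 16 = 95.05 mm
Therefore the crop water requirement = 95.05 mm.


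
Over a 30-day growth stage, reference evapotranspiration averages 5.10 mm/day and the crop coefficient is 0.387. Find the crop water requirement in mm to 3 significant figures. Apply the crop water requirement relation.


Approach: apply the crop water requirement relation, CWR = ET0 * Kc * days.
CWR = 5.10 * 0.387 * 30 = 59.2 mm
Therefore the crop water requirement = 59.2 mm.


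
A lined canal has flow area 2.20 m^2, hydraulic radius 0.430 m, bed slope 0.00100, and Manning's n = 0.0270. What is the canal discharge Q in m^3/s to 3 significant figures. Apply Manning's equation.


Approach: apply Manning's equation, Q = (1/n)*A*R^(2/3)*S^(1/2).
Q = (1/0.0270) * 2.20 * 0.430^(2/3) * 0.00100^(1/2) = 1.47 m^3/s
Therefore the canal discharge Q = 1.47 m^3/s.


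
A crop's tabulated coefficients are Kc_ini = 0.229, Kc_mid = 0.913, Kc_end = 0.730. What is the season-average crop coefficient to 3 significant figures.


Approach: apply a simple seasonal average, Kc_avg = (Kc_ini + Kc_mid + Kc_end)/3.
Kc_avg = (0.229 + 0.913 + 0.730)/3 = 0.624
Therefore the season-average crop coefficient = 0.624.


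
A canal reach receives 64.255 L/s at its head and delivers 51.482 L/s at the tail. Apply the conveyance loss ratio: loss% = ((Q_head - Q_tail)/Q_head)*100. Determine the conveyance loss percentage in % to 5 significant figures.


loss = ((64.255 - 51.482)/64.255)*100 = 19.879 %
Therefore the conveyance loss percentage = 19.879 %.


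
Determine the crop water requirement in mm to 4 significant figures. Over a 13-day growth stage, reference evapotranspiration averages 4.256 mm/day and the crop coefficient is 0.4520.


Approach: apply the crop water requirement relation, CWR = ET0 * Kc * days.
CWR = 4.256 * 0.4520 * 13 = 25.01 mm
Therefore the crop water requirement = 25.01 mm.


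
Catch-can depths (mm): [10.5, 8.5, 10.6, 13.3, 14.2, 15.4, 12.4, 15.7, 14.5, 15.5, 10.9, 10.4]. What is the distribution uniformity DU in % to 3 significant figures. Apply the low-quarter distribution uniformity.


Approach: apply the low-quarter distribution uniformity, DU = (mean of lowest quarter of readings / overall mean)*100.
sorted lowest 3 of 12: [8.5, 10.4, 10.5] -> mean = 9.8000 mm
overall mean = 12.658 mm
DU = (9.8000/12.658)*100 = 77.4 %
Therefore the distribution uniformity DU = 77.4 %.


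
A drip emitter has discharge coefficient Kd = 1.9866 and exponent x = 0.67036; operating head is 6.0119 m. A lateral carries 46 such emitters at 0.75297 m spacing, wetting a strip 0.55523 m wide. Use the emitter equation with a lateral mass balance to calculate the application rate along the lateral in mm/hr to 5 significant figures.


Approach: apply the emitter equation with a lateral mass balance, q = Kd*h^x; Q = n*q; rate = Q/(n*spacing*width).
Step 1 — single emitter flow (q = Kd*h^x):
  q = 1.9866 * 6.0119^0.67036 = 6.611938 L/hr
Step 2 — total lateral flow: Q = 46 * 6.611938 = 304.1491 L/hr
Step 3 — wetted area: A = 46 * 0.75297 * 0.55523 = 19.23129 m^2
Step 4 — application rate: Q/A = 304.1491/19.23129 = 15.815 mm/hr
Therefore the application rate along the lateral = 15.815 mm/hr.


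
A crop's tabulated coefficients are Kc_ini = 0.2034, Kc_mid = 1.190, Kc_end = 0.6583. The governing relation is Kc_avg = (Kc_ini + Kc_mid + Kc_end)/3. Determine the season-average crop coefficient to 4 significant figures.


Kc_avg = (0.2034 + 1.190 + 0.6583)/3 = 0.6839
Therefore the season-average crop coefficient = 0.6839.


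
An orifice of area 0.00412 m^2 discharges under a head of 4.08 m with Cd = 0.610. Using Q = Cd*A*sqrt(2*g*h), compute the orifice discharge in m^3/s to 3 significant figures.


Q = 0.610 * 0.00412 * sqrt(2*9.81*4.08) = 0.0225 m^3/s
Therefore the orifice discharge = 0.0225 m^3/s.


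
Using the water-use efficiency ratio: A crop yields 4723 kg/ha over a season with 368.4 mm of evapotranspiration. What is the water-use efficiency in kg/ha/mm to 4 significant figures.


Approach: apply the water-use efficiency ratio, WUE = yield/ET.
WUE = 4723 / 368.4 = 12.82 kg/ha/mm
Therefore the water-use efficiency = 12.82 kg/ha/mm.


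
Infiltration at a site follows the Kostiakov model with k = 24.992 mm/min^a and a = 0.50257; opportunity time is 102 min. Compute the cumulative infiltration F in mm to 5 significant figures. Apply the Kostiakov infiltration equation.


Approach: apply the Kostiakov infiltration equation, F = k*t^a.
F = 24.992 * 102^0.50257 = 255.42 mm
Therefore the cumulative infiltration F = 255.42 mm.


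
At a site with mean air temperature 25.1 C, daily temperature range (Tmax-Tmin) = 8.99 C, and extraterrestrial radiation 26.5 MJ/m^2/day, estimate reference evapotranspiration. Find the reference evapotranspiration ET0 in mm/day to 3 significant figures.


Approach: apply the Hargreaves-Samani method, ET0 = 0.0023*(Tmean+17.8)*sqrt(Tmax-Tmin)*0.408*Ra.
ET0 = 0.0023*(25.1+17.8)*sqrt(8.99)*0.408*26.5 = 3.20 mm/day
Therefore the reference evapotranspiration ET0 = 3.20 mm/day.


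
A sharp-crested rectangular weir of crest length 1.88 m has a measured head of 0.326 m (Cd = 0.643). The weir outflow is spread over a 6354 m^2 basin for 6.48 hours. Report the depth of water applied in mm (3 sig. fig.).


Approach: apply the rectangular weir equation with a volume-to-depth conversion, Q = (2/3)*Cd*L*sqrt(2g)*H^1.5; d = Q*t/A * 1000.
Step 1 — weir discharge:
  Q = (2/3)*0.643*1.88*sqrt(2*9.81)*0.326^1.5 = 0.66444 m^3/s
Step 2 — volume: V = 0.66444 * 6.48*3600 = 15500 m^3
Step 3 — depth: d = V/A * 1000 = 15500/6354 * 1000 = 2440 mm
Therefore the depth of water applied = 2440 mm.


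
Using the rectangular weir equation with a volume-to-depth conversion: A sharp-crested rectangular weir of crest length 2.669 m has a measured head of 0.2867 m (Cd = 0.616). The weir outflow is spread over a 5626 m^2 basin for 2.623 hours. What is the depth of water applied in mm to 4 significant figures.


Approach: apply the rectangular weir equation with a volume-to-depth conversion, Q = (2/3)*Cd*L*sqrt(2g)*H^1.5; d = Q*t/A * 1000.
Step 1 — weir discharge:
  Q = (2/3)*0.616*2.669*sqrt(2*9.81)*0.2867^1.5 = 0.745296 m^3/s
Step 2 — volume: V = 0.745296 * 2.623*3600 = 7037.69 m^3
Step 3 — depth: d = V/A * 1000 = 7037.69/5626 * 1000 = 1251 mm
Therefore the depth of water applied = 1251 mm.


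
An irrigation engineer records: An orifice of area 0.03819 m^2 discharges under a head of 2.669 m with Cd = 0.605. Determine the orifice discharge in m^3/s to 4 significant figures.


Approach: apply the orifice equation, Q = Cd*A*sqrt(2*g*h).
Q = 0.605 * 0.03819 * sqrt(2*9.81*2.669) = 0.1672 m^3/s
Therefore the orifice discharge = 0.1672 m^3/s.


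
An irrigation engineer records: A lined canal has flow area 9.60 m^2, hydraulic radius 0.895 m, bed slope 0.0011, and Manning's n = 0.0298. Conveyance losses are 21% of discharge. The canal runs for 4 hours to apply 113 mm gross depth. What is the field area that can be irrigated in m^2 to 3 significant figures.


Approach: apply Manning's equation with a conveyance and depth budget, Q = (1/n)*A*R^(2/3)*S^(1/2); Q_field = Q*(1-loss); Area = Q_field*t/(d/1000).
Step 1 — canal discharge (Manning's equation):
  Q = (1/0.0298) * 9.60 * 0.895^(2/3) * 0.0011^(1/2) = 9.9228 m^3/s
Step 2 — delivered flow: Q_field = 9.9228*(1 - 21/100) = 7.8390 m^3/s
Step 3 — volume delivered: V = 7.8390 * 4*3600 = 112880 m^3
Step 4 — area served: A = V / (depth/1000) = 112880 / 0.113 = 999000 m^2
Therefore the field area that can be irrigated = 999000 m^2.


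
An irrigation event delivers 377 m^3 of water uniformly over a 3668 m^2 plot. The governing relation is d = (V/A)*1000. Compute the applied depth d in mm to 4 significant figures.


d = (377 / 3668) * 1000 = 102.8 mm
Therefore the applied depth d = 102.8 mm.


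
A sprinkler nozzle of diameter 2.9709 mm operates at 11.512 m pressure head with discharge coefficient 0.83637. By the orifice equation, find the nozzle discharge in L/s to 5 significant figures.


Approach: apply the orifice equation, Q = Cd*A*sqrt(2*g*h), A = pi*(d/2)^2.
A = pi*(2.9709e-3/2)^2 = 6.932118e-06 m^2
Q = 0.83637 * 6.932118e-06 * sqrt(2*9.81*11.512) * 1000 = 0.087134 L/s
Therefore the nozzle discharge = 0.087134 L/s.


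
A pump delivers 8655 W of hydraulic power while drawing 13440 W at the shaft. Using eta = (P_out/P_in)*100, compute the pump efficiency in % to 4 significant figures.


eta = (8655 / 13440) * 100 = 64.40 %
Therefore the pump efficiency = 64.40 %.


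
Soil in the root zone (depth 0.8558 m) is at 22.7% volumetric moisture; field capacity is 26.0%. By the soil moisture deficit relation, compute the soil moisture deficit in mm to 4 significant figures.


Approach: apply the soil moisture deficit relation, SMD = (FC - theta)/100 * depth * 1000.
SMD = (26.0 - 22.7)/100 * 0.8558 * 1000 = 28.24 mm
Therefore the soil moisture deficit = 28.24 mm.


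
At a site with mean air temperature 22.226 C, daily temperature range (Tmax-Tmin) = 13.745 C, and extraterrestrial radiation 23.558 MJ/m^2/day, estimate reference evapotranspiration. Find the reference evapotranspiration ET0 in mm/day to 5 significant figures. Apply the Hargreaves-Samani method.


Approach: apply the Hargreaves-Samani method, ET0 = 0.0023*(Tmean+17.8)*sqrt(Tmax-Tmin)*0.408*Ra.
ET0 = 0.0023*(22.226+17.8)*sqrt(13.745)*0.408*23.558 = 3.2805 mm/day
Therefore the reference evapotranspiration ET0 = 3.2805 mm/day.


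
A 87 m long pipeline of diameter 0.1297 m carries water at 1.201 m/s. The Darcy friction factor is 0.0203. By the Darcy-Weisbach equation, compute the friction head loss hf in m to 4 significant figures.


Approach: apply the Darcy-Weisbach equation, hf = f*(L/D)*(v^2/(2g)).
hf = 0.0203 * (87/0.1297) * (1.201^2 / (2*9.81))
hf = 1.001 m
Therefore the friction head loss hf = 1.001 m.


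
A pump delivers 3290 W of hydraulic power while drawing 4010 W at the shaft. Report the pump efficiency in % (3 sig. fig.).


Approach: apply the efficiency ratio, eta = (P_out/P_in)*100.
eta = (3290 / 4010) * 100 = 82.0 %
Therefore the pump efficiency = 82.0 %.


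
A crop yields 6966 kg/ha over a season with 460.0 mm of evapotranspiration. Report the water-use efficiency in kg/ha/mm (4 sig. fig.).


Approach: apply the water-use efficiency ratio, WUE = yield/ET.
WUE = 6966 / 460.0 = 15.14 kg/ha/mm
Therefore the water-use efficiency = 15.14 kg/ha/mm.


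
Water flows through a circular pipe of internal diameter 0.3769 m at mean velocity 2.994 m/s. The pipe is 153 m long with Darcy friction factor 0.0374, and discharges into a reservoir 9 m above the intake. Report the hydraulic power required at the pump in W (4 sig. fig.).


Approach: apply continuity + Darcy-Weisbach + hydraulic power, Q = A*v; hf = f*(L/D)*(v^2/(2g)); H = static + hf; P = rho*g*Q*H.
Step 1 — flow rate (continuity, Q = A*v):
  A = pi*(0.3769/2)^2 = 0.111569 m^2
  Q = 0.111569 * 2.994 = 0.334037 m^3/s
Step 2 — friction head loss (Darcy-Weisbach):
  hf = 0.0374 * (153/0.3769) * (2.994^2 / (2*9.81))
  hf = 6.93652 m
Step 3 — total head: H = 9 + 6.93652 = 15.9365 m
Step 4 — hydraulic power (P = rho*g*Q*H):
  P = 1000 * 9.81 * 0.334037 * 15.9365 = 52220 W
Therefore the hydraulic power required at the pump = 52220 W.


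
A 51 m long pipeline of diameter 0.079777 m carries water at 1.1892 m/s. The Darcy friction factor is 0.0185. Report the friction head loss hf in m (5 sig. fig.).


Approach: apply the Darcy-Weisbach equation, hf = f*(L/D)*(v^2/(2g)).
hf = 0.0185 * (51/0.079777) * (1.1892^2 / (2*9.81))
hf = 0.85246 m
Therefore the friction head loss hf = 0.85246 m.


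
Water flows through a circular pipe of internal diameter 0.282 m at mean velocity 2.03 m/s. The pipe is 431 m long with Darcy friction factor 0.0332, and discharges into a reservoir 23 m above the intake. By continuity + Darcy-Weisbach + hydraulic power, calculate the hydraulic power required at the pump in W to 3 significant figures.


Approach: apply continuity + Darcy-Weisbach + hydraulic power, Q = A*v; hf = f*(L/D)*(v^2/(2g)); H = static + hf; P = rho*g*Q*H.
Step 1 — flow rate (continuity, Q = A*v):
  A = pi*(0.282/2)^2 = 0.062458 m^2
  Q = 0.062458 * 2.03 = 0.12679 m^3/s
Step 2 — friction head loss (Darcy-Weisbach):
  hf = 0.0332 * (431/0.282) * (2.03^2 / (2*9.81))
  hf = 10.658 m
Step 3 — total head: H = 23 + 10.658 = 33.658 m
Step 4 — hydraulic power (P = rho*g*Q*H):
  P = 1000 * 9.81 * 0.12679 * 33.658 = 41900 W
Therefore the hydraulic power required at the pump = 41900 W.


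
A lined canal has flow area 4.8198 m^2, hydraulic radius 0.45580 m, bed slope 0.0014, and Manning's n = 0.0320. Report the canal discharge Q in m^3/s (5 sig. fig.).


Approach: apply Manning's equation, Q = (1/n)*A*R^(2/3)*S^(1/2).
Q = (1/0.0320) * 4.8198 * 0.45580^(2/3) * 0.0014^(1/2) = 3.3378 m^3/s
Therefore the canal discharge Q = 3.3378 m^3/s.


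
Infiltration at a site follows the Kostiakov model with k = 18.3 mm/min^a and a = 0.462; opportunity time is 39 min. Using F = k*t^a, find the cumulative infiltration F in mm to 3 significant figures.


F = 18.3 * 39^0.462 = 99.4 mm
Therefore the cumulative infiltration F = 99.4 mm.


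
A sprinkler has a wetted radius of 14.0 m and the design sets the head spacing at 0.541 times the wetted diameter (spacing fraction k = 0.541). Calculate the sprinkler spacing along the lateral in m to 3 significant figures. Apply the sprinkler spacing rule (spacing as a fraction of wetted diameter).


Approach: apply the sprinkler spacing rule (spacing as a fraction of wetted diameter), S = k*(2*R).
S = 0.541 * (2 * 14.0) = 15.1 m
Therefore the sprinkler spacing along the lateral = 15.1 m.


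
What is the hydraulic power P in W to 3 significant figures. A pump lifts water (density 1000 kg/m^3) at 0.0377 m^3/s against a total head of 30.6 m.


Approach: apply the hydraulic power relation, P = rho*g*Q*H.
P = 1000 * 9.81 * 0.0377 * 30.6 = 11300 W
Therefore the hydraulic power P = 11300 W.


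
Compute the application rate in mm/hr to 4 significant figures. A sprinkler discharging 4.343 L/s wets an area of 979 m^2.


Approach: apply the application rate relation, rate = (Q/A)*3600.
rate = (4.343 / 979) * 3600 = 15.97 mm/hr
Therefore the application rate = 15.97 mm/hr.


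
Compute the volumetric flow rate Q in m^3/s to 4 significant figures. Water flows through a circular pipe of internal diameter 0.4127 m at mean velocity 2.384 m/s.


Approach: apply the continuity equation for pipe flow, Q = A * v with A = pi*(D/2)^2.
A = pi*(0.4127/2)^2 = 0.133770 m^2
Q = 0.133770 * 2.384 = 0.3189 m^3/s
Therefore the volumetric flow rate Q = 0.3189 m^3/s.


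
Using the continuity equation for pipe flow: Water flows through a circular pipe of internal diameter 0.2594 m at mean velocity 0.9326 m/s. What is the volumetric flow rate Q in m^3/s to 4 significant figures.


Approach: apply the continuity equation for pipe flow, Q = A * v with A = pi*(D/2)^2.
A = pi*(0.2594/2)^2 = 0.0528482 m^2
Q = 0.0528482 * 0.9326 = 0.04929 m^3/s
Therefore the volumetric flow rate Q = 0.04929 m^3/s.


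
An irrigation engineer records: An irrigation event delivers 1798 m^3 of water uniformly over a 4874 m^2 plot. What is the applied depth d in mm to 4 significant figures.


Approach: apply depth from volume over area, d = (V/A)*1000.
d = (1798 / 4874) * 1000 = 368.9 mm
Therefore the applied depth d = 368.9 mm.


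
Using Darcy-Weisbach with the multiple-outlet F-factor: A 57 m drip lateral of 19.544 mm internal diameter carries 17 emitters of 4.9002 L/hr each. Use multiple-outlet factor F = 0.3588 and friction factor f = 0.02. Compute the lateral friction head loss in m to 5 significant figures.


Approach: apply Darcy-Weisbach with the multiple-outlet F-factor, Q = n*q/(3600*1000) m^3/s; v = Q/A; hf = F*f*(L/D)*(v^2/(2g)).
Q = 17*4.9002/(3600*1000) = 2.313983e-05 m^3/s
A = pi*(19.544e-3/2)^2 = 2.999969e-04 m^2, so v = Q/A = 0.07713357 m/s
hf = 0.3588*0.02*(57/0.019544)*(0.07713357^2/(2*9.81)) = 0.0063465 m
Therefore the lateral friction head loss = 0.0063465 m.


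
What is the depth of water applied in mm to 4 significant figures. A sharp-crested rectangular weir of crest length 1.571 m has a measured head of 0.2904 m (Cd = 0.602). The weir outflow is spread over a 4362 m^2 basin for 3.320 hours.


Approach: apply the rectangular weir equation with a volume-to-depth conversion, Q = (2/3)*Cd*L*sqrt(2g)*H^1.5; d = Q*t/A * 1000.
Step 1 — weir discharge:
  Q = (2/3)*0.602*1.571*sqrt(2*9.81)*0.2904^1.5 = 0.437045 m^3/s
Step 2 — volume: V = 0.437045 * 3.320*3600 = 5223.56 m^3
Step 3 — depth: d = V/A * 1000 = 5223.56/4362 * 1000 = 1198 mm
Therefore the depth of water applied = 1198 mm.


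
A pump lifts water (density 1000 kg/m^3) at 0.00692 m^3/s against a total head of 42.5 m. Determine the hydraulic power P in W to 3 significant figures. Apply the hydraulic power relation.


Approach: apply the hydraulic power relation, P = rho*g*Q*H.
P = 1000 * 9.81 * 0.00692 * 42.5 = 2890 W
Therefore the hydraulic power P = 2890 W.


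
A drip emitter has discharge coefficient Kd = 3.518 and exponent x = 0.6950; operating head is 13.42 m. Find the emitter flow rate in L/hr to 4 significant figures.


Approach: apply the emitter characteristic equation, q = Kd * h^x.
q = 3.518 * 13.42^0.6950 = 21.38 L/hr
Therefore the emitter flow rate = 21.38 L/hr.


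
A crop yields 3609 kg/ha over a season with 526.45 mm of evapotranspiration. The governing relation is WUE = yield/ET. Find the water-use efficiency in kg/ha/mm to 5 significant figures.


WUE = 3609 / 526.45 = 6.8554 kg/ha/mm
Therefore the water-use efficiency = 6.8554 kg/ha/mm.


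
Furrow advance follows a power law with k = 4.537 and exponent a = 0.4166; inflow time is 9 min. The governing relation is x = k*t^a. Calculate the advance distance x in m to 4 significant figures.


x = 4.537 * 9^0.4166 = 11.33 m
Therefore the advance distance x = 11.33 m.


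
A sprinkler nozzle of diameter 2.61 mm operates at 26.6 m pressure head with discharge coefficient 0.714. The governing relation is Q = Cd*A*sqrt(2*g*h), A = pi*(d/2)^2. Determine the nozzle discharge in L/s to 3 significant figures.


A = pi*(2.61e-3/2)^2 = 5.3502e-06 m^2
Q = 0.714 * 5.3502e-06 * sqrt(2*9.81*26.6) * 1000 = 0.0873 L/s
Therefore the nozzle discharge = 0.0873 L/s.


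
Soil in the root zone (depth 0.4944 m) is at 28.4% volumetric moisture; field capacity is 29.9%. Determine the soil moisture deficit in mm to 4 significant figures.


Approach: apply the soil moisture deficit relation, SMD = (FC - theta)/100 * depth * 1000.
SMD = (29.9 - 28.4)/100 * 0.4944 * 1000 = 7.416 mm
Therefore the soil moisture deficit = 7.416 mm.


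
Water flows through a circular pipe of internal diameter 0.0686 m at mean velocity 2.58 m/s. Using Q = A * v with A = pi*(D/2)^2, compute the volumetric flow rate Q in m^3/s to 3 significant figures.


A = pi*(0.0686/2)^2 = 0.0036961 m^2
Q = 0.0036961 * 2.58 = 0.00954 m^3/s
Therefore the volumetric flow rate Q = 0.00954 m^3/s.


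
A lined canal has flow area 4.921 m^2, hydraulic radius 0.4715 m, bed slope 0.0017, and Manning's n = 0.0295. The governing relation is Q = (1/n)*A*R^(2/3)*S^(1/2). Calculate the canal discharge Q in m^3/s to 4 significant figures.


Q = (1/0.0295) * 4.921 * 0.4715^(2/3) * 0.0017^(1/2) = 4.167 m^3/s
Therefore the canal discharge Q = 4.167 m^3/s.


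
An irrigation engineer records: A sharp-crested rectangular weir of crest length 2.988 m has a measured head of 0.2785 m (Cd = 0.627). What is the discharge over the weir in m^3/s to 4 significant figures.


Approach: apply the rectangular weir equation, Q = (2/3)*Cd*L*sqrt(2g)*H^1.5.
Q = (2/3)*0.627*2.988*sqrt(2*9.81)*0.2785^1.5 = 0.8131 m^3/s
Therefore the discharge over the weir = 0.8131 m^3/s.


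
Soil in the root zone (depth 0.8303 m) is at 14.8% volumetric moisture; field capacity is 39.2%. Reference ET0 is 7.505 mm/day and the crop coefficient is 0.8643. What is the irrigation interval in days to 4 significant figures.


Approach: apply soil-water budget scheduling, SMD = (FC-theta)/100*depth*1000; ETc = ET0*Kc; interval = SMD/ETc.
Step 1 — soil moisture deficit:
  SMD = (39.2 - 14.8)/100 * 0.8303 * 1000 = 202.593 mm
Step 2 — daily crop ET (ETc = ET0*Kc):
  ETc = 7.505 * 0.8643 = 6.48657 mm/day
Step 3 — irrigation interval (SMD/ETc):
  interval = 202.593 / 6.48657 = 31.23 days
Therefore the irrigation interval = 31.23 days.


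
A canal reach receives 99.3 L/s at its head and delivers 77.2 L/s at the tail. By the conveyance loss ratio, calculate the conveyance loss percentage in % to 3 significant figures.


Approach: apply the conveyance loss ratio, loss% = ((Q_head - Q_tail)/Q_head)*100.
loss = ((99.3 - 77.2)/99.3)*100 = 22.3 %
Therefore the conveyance loss percentage = 22.3 %.


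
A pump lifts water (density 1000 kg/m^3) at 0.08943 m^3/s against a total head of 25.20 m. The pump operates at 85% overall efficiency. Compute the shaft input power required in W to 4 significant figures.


Approach: apply hydraulic power then efficiency conversion, P = rho*g*Q*H; P_in = P/eta.
Step 1 — hydraulic power (P = rho*g*Q*H):
  P = 1000 * 9.81 * 0.08943 * 25.20 = 22108.2 W
Step 2 — input power: P_in = P/eta = 22108.2 / 0.85 = 26010 W
Therefore the shaft input power required = 26010 W.


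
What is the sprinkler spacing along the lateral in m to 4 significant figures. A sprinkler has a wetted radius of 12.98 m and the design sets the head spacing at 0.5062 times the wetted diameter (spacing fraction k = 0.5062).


Approach: apply the sprinkler spacing rule (spacing as a fraction of wetted diameter), S = k*(2*R).
S = 0.5062 * (2 * 12.98) = 13.14 m
Therefore the sprinkler spacing along the lateral = 13.14 m.


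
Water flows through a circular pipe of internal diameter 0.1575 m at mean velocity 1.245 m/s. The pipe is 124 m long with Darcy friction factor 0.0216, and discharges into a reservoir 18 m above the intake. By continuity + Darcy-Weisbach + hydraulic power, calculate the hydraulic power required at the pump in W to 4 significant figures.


Approach: apply continuity + Darcy-Weisbach + hydraulic power, Q = A*v; hf = f*(L/D)*(v^2/(2g)); H = static + hf; P = rho*g*Q*H.
Step 1 — flow rate (continuity, Q = A*v):
  A = pi*(0.1575/2)^2 = 0.0194828 m^2
  Q = 0.0194828 * 1.245 = 0.0242561 m^3/s
Step 2 — friction head loss (Darcy-Weisbach):
  hf = 0.0216 * (124/0.1575) * (1.245^2 / (2*9.81))
  hf = 1.34349 m
Step 3 — total head: H = 18 + 1.34349 = 19.3435 m
Step 4 — hydraulic power (P = rho*g*Q*H):
  P = 1000 * 9.81 * 0.0242561 * 19.3435 = 4603 W
Therefore the hydraulic power required at the pump = 4603 W.


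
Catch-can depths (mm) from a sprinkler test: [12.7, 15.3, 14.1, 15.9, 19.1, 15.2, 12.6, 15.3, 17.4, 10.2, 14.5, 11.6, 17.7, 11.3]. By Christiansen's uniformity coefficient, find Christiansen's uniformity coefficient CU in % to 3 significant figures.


Approach: apply Christiansen's uniformity coefficient, CU = (1 - mean_abs_deviation/mean)*100.
mean = 14.493 mm
mean |d_i - mean| = 2.0653 mm
CU = (1 - 2.0653/14.493)*100 = 85.7 %
Therefore Christiansen's uniformity coefficient CU = 85.7 %.


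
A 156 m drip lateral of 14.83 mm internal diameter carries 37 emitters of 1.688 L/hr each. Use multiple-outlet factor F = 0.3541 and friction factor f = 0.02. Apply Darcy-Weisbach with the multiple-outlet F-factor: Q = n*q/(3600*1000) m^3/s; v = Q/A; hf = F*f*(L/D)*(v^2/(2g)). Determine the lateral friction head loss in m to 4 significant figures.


Q = 37*1.688/(3600*1000) = 1.73489e-05 m^3/s
A = pi*(14.83e-3/2)^2 = 1.72732e-04 m^2, so v = Q/A = 0.100438 m/s
hf = 0.3541*0.02*(156/0.01483)*(0.100438^2/(2*9.81)) = 0.03830 m
Therefore the lateral friction head loss = 0.03830 m.


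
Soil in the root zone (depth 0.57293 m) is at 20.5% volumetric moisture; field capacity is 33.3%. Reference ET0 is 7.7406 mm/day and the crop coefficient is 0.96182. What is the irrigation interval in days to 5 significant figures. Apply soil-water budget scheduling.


Approach: apply soil-water budget scheduling, SMD = (FC-theta)/100*depth*1000; ETc = ET0*Kc; interval = SMD/ETc.
Step 1 — soil moisture deficit:
  SMD = (33.3 - 20.5)/100 * 0.57293 * 1000 = 73.33504 mm
Step 2 — daily crop ET (ETc = ET0*Kc):
  ETc = 7.7406 * 0.96182 = 7.445064 mm/day
Step 3 — irrigation interval (SMD/ETc):
  interval = 73.33504 / 7.445064 = 9.8502 days
Therefore the irrigation interval = 9.8502 days.


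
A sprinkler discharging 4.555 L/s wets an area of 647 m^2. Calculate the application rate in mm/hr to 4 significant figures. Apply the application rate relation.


Approach: apply the application rate relation, rate = (Q/A)*3600.
rate = (4.555 / 647) * 3600 = 25.34 mm/hr
Therefore the application rate = 25.34 mm/hr.


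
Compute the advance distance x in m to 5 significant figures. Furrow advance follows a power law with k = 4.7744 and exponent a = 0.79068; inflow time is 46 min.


Approach: apply the power-law advance function, x = k*t^a.
x = 4.7744 * 46^0.79068 = 98.544 m
Therefore the advance distance x = 98.544 m.


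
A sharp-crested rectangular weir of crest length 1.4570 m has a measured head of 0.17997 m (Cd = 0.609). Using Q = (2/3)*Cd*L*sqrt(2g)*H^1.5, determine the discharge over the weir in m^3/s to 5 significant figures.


Q = (2/3)*0.609*1.4570*sqrt(2*9.81)*0.17997^1.5 = 0.20005 m^3/s
Therefore the discharge over the weir = 0.20005 m^3/s.


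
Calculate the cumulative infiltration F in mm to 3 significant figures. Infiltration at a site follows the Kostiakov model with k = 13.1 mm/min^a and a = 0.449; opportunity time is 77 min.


Approach: apply the Kostiakov infiltration equation, F = k*t^a.
F = 13.1 * 77^0.449 = 92.1 mm
Therefore the cumulative infiltration F = 92.1 mm.


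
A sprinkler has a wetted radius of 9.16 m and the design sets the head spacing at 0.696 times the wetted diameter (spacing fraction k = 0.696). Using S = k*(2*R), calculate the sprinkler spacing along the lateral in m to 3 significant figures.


S = 0.696 * (2 * 9.16) = 12.8 m
Therefore the sprinkler spacing along the lateral = 12.8 m.


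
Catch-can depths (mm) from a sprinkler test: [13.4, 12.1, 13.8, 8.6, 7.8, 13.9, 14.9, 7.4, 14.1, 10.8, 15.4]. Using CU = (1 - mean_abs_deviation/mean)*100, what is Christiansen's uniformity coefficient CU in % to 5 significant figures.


mean = 12.01818 mm
mean |d_i - mean| = 2.449587 mm
CU = (1 - 2.449587/12.01818)*100 = 79.618 %
Therefore Christiansen's uniformity coefficient CU = 79.618 %.
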